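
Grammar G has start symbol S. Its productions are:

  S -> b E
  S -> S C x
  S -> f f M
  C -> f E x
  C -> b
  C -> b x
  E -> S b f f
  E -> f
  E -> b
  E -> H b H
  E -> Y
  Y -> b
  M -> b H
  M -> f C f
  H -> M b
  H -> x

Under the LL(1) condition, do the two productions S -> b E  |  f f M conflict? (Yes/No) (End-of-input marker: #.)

FIRST(b E) = { b } and FIRST(f f M) = { f }.
The FIRST sets are disjoint and neither alternative is nullable — no conflict.

No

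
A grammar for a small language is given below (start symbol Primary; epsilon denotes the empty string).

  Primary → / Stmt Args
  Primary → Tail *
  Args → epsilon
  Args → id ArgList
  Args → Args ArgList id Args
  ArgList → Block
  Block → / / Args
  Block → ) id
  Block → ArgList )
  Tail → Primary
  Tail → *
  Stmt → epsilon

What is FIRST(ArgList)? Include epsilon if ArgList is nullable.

{ ), / }

From ArgList → Block: add FIRST(Block) = { ), / }.
Union: FIRST(ArgList) = { ), / }.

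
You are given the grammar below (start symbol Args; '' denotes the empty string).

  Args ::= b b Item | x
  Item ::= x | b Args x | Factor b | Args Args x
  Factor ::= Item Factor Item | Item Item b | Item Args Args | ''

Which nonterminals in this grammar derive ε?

Directly nullable (have an ''-production): Factor.
No other nonterminal has a production whose RHS symbols are all nullable.

{ Factor }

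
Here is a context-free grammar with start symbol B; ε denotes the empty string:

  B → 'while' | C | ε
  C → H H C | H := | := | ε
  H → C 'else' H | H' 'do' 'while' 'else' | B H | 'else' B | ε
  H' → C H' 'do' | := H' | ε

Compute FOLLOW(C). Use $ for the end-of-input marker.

{ $, 'do', 'else', 'while', := }

In B → C: C is at the end, add FOLLOW(B) = { $, 'do', 'else', 'while', := }.
In C → H H C: C is at the end, add FOLLOW(C) = { $, 'do', 'else', 'while', := }.
In H → C 'else' H: add FIRST('else' H) = { 'else' }.
In H' → C H' 'do': add FIRST(H' 'do') = { 'do', 'else', 'while', := }.
Union: FOLLOW(C) = { $, 'do', 'else', 'while', := }.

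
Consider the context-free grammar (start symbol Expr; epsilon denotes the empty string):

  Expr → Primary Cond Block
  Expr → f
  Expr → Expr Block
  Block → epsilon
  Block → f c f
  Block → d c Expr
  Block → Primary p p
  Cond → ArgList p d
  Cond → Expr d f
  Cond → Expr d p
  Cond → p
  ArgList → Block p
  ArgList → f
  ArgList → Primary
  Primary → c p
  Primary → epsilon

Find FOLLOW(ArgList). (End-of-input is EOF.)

{ p }

In Cond → ArgList p d: add FIRST(p d) = { p }.
Union: FOLLOW(ArgList) = { p }.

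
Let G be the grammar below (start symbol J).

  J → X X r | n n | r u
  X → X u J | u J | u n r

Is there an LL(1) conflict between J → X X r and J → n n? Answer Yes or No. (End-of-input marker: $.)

FIRST(X X r) = { u } and FIRST(n n) = { n }.
The FIRST sets are disjoint and neither alternative is nullable — no conflict.

No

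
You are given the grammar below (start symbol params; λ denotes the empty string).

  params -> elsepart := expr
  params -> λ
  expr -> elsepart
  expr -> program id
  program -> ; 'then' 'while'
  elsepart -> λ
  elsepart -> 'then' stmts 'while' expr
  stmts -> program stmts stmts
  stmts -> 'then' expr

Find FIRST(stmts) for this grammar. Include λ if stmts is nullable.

{ 'then', ; }

From stmts -> program stmts stmts: add FIRST(program) = { ; }.
stmts -> 'then' expr contributes {'then'}.
Union: FIRST(stmts) = { 'then', ; }.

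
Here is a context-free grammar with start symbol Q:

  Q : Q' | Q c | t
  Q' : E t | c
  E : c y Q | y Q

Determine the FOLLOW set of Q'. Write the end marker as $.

In Q : Q': Q' is at the end, add FOLLOW(Q) = { $, c, t }.
Union: FOLLOW(Q') = { $, c, t }.

{ $, c, t }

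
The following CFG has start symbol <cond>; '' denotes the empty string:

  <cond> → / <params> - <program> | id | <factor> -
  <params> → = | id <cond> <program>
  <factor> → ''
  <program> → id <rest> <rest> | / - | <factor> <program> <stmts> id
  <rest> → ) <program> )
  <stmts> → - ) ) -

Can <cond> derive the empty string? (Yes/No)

Nullable nonterminals: <factor>.
No production of <cond> has an RHS whose symbols are all nullable, so <cond> is not nullable.

No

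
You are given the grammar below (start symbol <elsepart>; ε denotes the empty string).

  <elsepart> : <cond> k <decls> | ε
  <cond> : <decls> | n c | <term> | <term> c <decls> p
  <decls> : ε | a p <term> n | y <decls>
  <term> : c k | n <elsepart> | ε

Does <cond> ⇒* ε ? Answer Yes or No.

<cond> : <decls> and each of <decls> is nullable, so <cond> ⇒* ε.

Yes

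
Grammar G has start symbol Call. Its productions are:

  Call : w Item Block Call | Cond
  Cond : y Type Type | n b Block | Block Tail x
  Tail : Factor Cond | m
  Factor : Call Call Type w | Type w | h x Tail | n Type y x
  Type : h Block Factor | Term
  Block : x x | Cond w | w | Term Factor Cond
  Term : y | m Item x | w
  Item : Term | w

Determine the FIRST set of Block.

Block : x x contributes {x}.
From Block : Cond w: add FIRST(Cond) = { m, n, w, x, y }.
Block : w contributes {w}.
From Block : Term Factor Cond: add FIRST(Term) = { m, w, y }.
Union: FIRST(Block) = { m, n, w, x, y }.

{ m, n, w, x, y }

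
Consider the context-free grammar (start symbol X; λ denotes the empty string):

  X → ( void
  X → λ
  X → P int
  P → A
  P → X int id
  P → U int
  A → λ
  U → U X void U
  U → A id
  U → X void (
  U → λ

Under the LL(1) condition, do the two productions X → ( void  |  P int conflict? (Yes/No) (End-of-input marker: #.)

FIRST(( void) = { ( } and FIRST(P int) = { (, id, int, void }.
Both contain (, so the two alternatives are not disjoint — LL(1) conflict.

Yes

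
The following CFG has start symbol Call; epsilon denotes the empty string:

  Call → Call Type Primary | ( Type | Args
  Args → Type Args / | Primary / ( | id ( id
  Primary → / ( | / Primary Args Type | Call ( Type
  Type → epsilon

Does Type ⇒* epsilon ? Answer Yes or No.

Yes

Type has an epsilon-production, so Type ⇒ epsilon.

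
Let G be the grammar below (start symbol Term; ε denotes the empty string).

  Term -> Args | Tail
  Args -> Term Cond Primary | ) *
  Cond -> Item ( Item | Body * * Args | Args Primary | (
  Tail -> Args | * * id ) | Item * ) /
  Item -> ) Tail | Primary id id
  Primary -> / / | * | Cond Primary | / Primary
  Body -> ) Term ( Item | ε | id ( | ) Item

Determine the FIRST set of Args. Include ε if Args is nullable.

{ (, ), *, /, id }

From Args -> Term Cond Primary: add FIRST(Term) = { (, ), *, /, id }.
Args -> ) * contributes {)}.
Union: FIRST(Args) = { (, ), *, /, id }.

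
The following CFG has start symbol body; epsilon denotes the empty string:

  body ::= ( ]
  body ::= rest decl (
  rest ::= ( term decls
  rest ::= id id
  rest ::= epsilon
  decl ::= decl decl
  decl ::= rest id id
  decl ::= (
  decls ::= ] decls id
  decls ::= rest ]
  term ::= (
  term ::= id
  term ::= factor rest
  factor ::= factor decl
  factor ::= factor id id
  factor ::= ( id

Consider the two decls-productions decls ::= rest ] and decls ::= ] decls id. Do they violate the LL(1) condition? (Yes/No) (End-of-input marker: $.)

FIRST(rest ]) = { (, ], id } and FIRST(] decls id) = { ] }.
Both contain ], so the two alternatives are not disjoint — LL(1) conflict.

Yes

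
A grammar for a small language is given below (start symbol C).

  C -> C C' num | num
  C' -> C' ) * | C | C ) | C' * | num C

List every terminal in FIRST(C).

From C -> C C' num: add FIRST(C) = { num }.
C -> num contributes {num}.
Union: FIRST(C) = { num }.

{ num }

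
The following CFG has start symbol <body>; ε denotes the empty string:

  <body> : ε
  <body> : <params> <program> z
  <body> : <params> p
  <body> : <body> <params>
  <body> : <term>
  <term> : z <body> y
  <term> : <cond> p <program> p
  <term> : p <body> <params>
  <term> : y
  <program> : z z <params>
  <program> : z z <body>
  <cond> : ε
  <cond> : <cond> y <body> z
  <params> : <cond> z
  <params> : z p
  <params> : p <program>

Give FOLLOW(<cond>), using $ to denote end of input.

In <term> : <cond> p <program> p: add FIRST(p <program> p) = { p }.
In <cond> : <cond> y <body> z: add FIRST(y <body> z) = { y }.
In <params> : <cond> z: add FIRST(z) = { z }.
Union: FOLLOW(<cond>) = { p, y, z }.

{ p, y, z }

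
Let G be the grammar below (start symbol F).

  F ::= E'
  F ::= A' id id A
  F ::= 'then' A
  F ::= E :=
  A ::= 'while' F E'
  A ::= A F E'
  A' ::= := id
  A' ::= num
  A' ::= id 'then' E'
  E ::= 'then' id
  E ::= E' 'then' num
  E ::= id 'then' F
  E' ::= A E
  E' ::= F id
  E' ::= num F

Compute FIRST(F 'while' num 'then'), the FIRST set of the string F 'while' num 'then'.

{ 'then', 'while', :=, id, num }

Add FIRST(F) = { 'then', 'while', :=, id, num }; F is not nullable, stop.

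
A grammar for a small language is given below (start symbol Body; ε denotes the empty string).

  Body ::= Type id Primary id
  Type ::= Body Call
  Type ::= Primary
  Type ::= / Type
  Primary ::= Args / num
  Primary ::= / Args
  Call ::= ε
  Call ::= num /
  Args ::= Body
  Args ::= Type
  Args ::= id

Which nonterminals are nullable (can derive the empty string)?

Directly nullable (have an ε-production): Call.
No other nonterminal has a production whose RHS symbols are all nullable.

{ Call }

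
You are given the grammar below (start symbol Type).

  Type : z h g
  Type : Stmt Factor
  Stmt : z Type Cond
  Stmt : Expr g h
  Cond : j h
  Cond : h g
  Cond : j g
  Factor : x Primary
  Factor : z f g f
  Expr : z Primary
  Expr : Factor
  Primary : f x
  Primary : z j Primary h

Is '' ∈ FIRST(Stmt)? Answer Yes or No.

No

No nonterminal in this grammar is nullable.
No production of Stmt has an RHS whose symbols are all nullable, so Stmt is not nullable.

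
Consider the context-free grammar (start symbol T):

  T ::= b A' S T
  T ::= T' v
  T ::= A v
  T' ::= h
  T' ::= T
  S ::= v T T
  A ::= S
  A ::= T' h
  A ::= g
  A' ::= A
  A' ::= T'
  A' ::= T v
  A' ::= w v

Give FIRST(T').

{ b, g, h, v }

T' ::= h contributes {h}.
From T' ::= T: add FIRST(T) = { b, g, h, v }.
Union: FIRST(T') = { b, g, h, v }.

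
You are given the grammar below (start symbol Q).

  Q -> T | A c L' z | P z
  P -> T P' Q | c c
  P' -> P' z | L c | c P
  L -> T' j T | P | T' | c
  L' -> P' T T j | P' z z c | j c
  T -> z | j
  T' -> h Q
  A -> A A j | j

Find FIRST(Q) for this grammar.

From Q -> T: add FIRST(T) = { j, z }.
From Q -> A c L' z: add FIRST(A) = { j }.
From Q -> P z: add FIRST(P) = { c, j, z }.
Union: FIRST(Q) = { c, j, z }.

{ c, j, z }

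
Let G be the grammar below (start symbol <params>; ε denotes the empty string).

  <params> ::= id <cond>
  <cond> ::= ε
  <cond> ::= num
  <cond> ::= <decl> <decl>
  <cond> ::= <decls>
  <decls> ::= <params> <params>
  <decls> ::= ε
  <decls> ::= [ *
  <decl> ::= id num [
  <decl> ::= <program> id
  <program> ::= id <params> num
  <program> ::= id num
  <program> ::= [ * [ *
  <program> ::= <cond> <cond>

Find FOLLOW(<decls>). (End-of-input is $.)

{ $, [, id, num }

In <cond> ::= <decls>: <decls> is at the end, add FOLLOW(<cond>) = { $, [, id, num }.
Union: FOLLOW(<decls>) = { $, [, id, num }.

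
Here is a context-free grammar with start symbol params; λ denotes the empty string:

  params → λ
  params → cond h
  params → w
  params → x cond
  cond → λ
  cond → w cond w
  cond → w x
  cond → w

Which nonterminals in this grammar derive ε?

Directly nullable (have an λ-production): params, cond.

{ cond, params }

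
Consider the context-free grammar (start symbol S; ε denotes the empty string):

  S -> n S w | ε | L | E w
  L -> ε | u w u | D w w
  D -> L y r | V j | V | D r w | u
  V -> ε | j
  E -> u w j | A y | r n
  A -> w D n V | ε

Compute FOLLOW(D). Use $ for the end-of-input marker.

In L -> D w w: add FIRST(w w) = { w }.
In D -> D r w: add FIRST(r w) = { r }.
In A -> w D n V: add FIRST(n V) = { n }.
Union: FOLLOW(D) = { n, r, w }.

{ n, r, w }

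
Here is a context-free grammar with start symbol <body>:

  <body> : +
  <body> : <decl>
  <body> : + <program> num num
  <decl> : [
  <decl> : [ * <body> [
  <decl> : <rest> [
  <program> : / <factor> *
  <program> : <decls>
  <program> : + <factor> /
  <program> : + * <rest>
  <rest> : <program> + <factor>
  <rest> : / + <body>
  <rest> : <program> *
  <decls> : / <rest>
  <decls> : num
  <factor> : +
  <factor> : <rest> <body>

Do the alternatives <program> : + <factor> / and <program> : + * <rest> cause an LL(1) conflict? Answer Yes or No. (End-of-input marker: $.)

FIRST(+ <factor> /) = { + } and FIRST(+ * <rest>) = { + }.
Both contain +, so the two alternatives are not disjoint — LL(1) conflict.

Yes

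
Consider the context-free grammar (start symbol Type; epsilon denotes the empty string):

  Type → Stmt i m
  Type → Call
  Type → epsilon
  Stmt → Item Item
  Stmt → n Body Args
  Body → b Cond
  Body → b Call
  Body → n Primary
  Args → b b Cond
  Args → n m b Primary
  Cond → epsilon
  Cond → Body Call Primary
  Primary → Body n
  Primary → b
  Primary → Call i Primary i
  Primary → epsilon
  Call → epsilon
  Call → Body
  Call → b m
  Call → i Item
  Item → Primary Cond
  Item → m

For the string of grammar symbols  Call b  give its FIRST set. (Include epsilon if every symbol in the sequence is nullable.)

Add FIRST(Call)\{epsilon} = { b, i, n }; Call is nullable, continue.
b is a terminal; add {b} and stop.

{ b, i, n }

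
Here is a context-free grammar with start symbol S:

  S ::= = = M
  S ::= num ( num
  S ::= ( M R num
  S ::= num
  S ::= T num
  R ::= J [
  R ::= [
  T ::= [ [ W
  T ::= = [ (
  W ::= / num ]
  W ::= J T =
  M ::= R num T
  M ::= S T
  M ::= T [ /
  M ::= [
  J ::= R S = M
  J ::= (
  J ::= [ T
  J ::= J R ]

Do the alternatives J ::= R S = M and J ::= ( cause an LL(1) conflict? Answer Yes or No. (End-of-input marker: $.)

FIRST(R S = M) = { (, [ } and FIRST(() = { ( }.
Both contain (, so the two alternatives are not disjoint — LL(1) conflict.

Yes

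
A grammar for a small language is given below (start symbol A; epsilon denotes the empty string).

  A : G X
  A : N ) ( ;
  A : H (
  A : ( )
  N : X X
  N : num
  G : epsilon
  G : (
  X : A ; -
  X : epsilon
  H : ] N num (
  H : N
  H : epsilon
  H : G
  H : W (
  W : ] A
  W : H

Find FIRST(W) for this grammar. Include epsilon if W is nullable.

{ (, ), ;, ], num, epsilon }

W : ] A contributes {]}.
From W : H: add FIRST(H) = { (, ), ;, ], num, epsilon } (including epsilon since H is nullable).
Union: FIRST(W) = { (, ), ;, ], num, epsilon }.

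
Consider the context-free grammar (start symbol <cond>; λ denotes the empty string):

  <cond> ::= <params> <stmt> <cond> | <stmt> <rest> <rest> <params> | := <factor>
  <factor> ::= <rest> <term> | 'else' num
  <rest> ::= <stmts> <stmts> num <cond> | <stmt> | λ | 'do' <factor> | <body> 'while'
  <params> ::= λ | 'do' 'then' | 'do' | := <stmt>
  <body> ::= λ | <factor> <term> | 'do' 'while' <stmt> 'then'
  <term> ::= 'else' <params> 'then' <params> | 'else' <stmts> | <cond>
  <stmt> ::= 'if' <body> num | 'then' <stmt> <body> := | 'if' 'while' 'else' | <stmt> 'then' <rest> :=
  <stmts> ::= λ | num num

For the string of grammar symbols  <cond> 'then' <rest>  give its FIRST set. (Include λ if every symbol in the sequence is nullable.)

{ 'do', 'if', 'then', := }

Add FIRST(<cond>) = { 'do', 'if', 'then', := }; <cond> is not nullable, stop.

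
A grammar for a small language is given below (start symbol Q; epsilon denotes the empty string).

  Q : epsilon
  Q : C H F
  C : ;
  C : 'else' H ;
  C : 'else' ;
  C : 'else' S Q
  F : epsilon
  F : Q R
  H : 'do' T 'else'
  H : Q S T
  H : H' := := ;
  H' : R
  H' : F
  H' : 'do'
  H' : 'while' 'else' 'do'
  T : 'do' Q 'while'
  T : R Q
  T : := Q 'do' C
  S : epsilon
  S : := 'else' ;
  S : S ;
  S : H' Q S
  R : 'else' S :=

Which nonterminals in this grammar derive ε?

Directly nullable (have an epsilon-production): Q, F, S.
H' : F with every symbol nullable, so H' is nullable.
No other nonterminal has a production whose RHS symbols are all nullable.

{ F, H', Q, S }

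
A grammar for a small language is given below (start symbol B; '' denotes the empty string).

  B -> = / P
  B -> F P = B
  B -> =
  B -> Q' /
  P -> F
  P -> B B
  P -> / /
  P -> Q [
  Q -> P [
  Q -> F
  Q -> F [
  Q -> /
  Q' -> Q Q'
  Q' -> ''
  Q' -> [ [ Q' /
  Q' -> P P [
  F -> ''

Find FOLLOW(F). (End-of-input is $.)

{ $, /, =, [ }

In B -> F P = B: add FIRST(P = B) = { /, =, [ }.
In P -> F: F is at the end, add FOLLOW(P) = { $, /, =, [ }.
In Q -> F: F is at the end, add FOLLOW(Q) = { /, =, [ }.
In Q -> F [: add FIRST([) = { [ }.
Union: FOLLOW(F) = { $, /, =, [ }.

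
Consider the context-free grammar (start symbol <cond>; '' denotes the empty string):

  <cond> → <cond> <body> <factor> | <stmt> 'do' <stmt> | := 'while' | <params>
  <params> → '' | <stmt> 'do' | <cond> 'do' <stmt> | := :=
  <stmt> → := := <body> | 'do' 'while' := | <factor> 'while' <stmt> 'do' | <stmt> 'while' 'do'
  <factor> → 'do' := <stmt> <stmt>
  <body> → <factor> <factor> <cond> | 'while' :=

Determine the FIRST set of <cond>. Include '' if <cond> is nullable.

{ 'do', 'while', :=, '' }

From <cond> → <cond> <body> <factor>: <cond> nullable, take FIRST(<cond>) ∪ FIRST(<body>) = { 'do', 'while', := }.
From <cond> → <stmt> 'do' <stmt>: add FIRST(<stmt>) = { 'do', := }.
<cond> → := 'while' contributes {:=}.
From <cond> → <params>: add FIRST(<params>) = { 'do', 'while', :=, '' } (including '' since <params> is nullable).
Union: FIRST(<cond>) = { 'do', 'while', :=, '' }.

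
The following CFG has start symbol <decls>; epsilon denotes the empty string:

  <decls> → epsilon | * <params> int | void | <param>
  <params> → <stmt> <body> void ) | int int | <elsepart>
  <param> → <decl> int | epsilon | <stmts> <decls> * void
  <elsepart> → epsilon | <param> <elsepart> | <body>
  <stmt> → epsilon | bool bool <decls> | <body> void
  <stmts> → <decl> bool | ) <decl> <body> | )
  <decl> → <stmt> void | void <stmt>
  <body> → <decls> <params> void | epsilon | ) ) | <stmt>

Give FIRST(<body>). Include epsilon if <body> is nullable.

{ ), *, bool, int, void, epsilon }

From <body> → <decls> <params> void: <decls>, <params> nullable, take FIRST(<decls>) ∪ FIRST(<params>) ∪ {void} = { ), *, bool, int, void }.
<body> → epsilon contributes epsilon.
<body> → ) ) contributes {)}.
From <body> → <stmt>: add FIRST(<stmt>) = { ), *, bool, int, void, epsilon } (including epsilon since <stmt> is nullable).
Union: FIRST(<body>) = { ), *, bool, int, void, epsilon }.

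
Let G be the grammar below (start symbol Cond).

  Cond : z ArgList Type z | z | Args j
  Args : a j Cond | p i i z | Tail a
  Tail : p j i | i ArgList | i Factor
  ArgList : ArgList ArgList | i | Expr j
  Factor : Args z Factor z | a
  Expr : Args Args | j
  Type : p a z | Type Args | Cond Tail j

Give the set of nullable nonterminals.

No nonterminal has an empty production or an RHS whose symbols are all nullable.

{ } (none)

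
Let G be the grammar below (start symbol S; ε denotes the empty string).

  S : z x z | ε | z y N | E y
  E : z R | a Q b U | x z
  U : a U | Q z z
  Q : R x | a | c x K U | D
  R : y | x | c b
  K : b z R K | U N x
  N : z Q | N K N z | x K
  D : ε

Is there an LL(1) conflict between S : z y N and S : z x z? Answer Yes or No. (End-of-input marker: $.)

Yes

FIRST(z y N) = { z } and FIRST(z x z) = { z }.
Both contain z, so the two alternatives are not disjoint — LL(1) conflict.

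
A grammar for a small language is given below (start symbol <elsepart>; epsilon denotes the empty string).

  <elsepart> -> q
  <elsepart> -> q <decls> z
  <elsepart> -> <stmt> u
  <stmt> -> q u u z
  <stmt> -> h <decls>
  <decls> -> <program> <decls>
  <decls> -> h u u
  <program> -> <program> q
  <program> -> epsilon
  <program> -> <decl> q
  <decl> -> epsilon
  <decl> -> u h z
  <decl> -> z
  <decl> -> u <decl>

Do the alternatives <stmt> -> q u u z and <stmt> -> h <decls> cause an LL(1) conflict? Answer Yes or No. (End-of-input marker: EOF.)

FIRST(q u u z) = { q } and FIRST(h <decls>) = { h }.
The FIRST sets are disjoint and neither alternative is nullable — no conflict.

No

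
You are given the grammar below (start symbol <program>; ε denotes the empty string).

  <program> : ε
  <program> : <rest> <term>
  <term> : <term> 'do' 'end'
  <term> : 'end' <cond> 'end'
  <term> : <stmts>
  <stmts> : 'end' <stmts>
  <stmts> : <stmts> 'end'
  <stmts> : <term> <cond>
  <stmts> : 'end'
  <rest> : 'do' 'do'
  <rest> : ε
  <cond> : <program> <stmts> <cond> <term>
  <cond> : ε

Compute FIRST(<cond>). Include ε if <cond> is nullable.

{ 'do', 'end', ε }

From <cond> : <program> <stmts> <cond> <term>: <program> nullable, take FIRST(<program>) ∪ FIRST(<stmts>) = { 'do', 'end' }.
<cond> : ε contributes ε.
Union: FIRST(<cond>) = { 'do', 'end', ε }.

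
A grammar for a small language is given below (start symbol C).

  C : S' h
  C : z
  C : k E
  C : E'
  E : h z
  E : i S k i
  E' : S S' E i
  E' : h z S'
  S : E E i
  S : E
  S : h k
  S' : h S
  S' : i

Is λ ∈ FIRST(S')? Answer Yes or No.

No nonterminal in this grammar is nullable.
No production of S' has an RHS whose symbols are all nullable, so S' is not nullable.

No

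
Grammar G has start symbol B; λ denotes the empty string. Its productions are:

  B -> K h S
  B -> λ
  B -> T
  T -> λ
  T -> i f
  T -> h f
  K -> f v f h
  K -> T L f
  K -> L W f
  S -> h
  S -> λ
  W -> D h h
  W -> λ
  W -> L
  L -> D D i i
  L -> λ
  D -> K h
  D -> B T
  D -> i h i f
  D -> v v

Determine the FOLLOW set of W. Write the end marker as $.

{ f }

In K -> L W f: add FIRST(f) = { f }.
Union: FOLLOW(W) = { f }.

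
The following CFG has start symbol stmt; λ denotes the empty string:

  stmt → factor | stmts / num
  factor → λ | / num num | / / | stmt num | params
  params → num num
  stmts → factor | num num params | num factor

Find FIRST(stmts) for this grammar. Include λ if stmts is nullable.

{ /, num, λ }

From stmts → factor: add FIRST(factor) = { /, num, λ } (including λ since factor is nullable).
stmts → num num params contributes {num}.
stmts → num factor contributes {num}.
Union: FIRST(stmts) = { /, num, λ }.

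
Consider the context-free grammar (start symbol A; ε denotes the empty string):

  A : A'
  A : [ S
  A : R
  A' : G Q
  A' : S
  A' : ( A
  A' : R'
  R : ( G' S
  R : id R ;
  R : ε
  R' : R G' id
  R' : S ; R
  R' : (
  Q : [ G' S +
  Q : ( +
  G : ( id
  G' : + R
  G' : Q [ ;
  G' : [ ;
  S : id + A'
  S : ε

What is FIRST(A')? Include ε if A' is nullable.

From A' : G Q: add FIRST(G) = { ( }.
From A' : S: add FIRST(S) = { id, ε } (including ε since S is nullable).
A' : ( A contributes {(}.
From A' : R': add FIRST(R') = { (, +, ;, [, id }.
Union: FIRST(A') = { (, +, ;, [, id, ε }.

{ (, +, ;, [, id, ε }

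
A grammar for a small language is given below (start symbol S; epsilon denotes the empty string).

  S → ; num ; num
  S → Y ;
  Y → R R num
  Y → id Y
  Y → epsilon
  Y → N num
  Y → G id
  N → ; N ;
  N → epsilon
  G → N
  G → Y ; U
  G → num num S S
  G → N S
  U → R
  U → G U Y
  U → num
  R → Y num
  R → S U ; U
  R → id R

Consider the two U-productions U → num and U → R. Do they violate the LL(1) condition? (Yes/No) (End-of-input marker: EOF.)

FIRST(num) = { num } and FIRST(R) = { ;, id, num }.
Both contain num, so the two alternatives are not disjoint — LL(1) conflict.

Yes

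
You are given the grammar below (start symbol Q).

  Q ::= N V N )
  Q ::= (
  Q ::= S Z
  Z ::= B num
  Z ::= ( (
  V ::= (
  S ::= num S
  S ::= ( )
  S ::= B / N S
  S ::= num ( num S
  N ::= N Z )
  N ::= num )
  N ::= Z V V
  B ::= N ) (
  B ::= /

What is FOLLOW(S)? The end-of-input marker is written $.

{ (, /, num }

In Q ::= S Z: add FIRST(Z) = { (, /, num }.
In S ::= num S: S is at the end, add FOLLOW(S) = { (, /, num }.
In S ::= B / N S: S is at the end, add FOLLOW(S) = { (, /, num }.
In S ::= num ( num S: S is at the end, add FOLLOW(S) = { (, /, num }.
Union: FOLLOW(S) = { (, /, num }.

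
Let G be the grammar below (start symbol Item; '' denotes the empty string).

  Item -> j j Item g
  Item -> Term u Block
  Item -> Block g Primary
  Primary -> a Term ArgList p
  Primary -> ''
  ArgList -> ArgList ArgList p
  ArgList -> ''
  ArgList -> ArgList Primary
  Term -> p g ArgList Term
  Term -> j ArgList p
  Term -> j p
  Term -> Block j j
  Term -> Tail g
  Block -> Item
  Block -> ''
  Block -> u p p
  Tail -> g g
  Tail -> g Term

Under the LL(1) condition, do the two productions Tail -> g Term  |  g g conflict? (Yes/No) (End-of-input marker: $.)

Yes

FIRST(g Term) = { g } and FIRST(g g) = { g }.
Both contain g, so the two alternatives are not disjoint — LL(1) conflict.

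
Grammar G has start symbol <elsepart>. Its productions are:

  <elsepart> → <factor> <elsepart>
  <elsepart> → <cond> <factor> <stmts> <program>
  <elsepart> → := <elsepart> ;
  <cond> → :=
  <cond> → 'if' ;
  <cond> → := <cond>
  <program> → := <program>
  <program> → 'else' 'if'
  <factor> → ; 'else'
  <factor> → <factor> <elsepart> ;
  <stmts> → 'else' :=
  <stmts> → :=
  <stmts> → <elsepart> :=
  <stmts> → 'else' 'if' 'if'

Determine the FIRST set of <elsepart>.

{ 'if', :=, ; }

From <elsepart> → <factor> <elsepart>: add FIRST(<factor>) = { ; }.
From <elsepart> → <cond> <factor> <stmts> <program>: add FIRST(<cond>) = { 'if', := }.
<elsepart> → := <elsepart> ; contributes {:=}.
Union: FIRST(<elsepart>) = { 'if', :=, ; }.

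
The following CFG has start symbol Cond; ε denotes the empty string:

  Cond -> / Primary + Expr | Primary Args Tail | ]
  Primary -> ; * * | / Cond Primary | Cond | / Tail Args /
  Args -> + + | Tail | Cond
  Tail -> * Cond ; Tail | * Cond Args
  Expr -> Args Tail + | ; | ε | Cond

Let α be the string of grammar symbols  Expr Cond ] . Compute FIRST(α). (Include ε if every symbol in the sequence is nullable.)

{ *, +, /, ;, ] }

Add FIRST(Expr)\{ε} = { *, +, /, ;, ] }; Expr is nullable, continue.
Add FIRST(Cond) = { /, ;, ] }; Cond is not nullable, stop.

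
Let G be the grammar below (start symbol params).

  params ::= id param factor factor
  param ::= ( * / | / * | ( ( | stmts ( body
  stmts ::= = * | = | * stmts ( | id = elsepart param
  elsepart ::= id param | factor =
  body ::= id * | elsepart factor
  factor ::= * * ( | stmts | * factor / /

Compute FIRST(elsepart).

{ *, =, id }

elsepart ::= id param contributes {id}.
From elsepart ::= factor =: add FIRST(factor) = { *, =, id }.
Union: FIRST(elsepart) = { *, =, id }.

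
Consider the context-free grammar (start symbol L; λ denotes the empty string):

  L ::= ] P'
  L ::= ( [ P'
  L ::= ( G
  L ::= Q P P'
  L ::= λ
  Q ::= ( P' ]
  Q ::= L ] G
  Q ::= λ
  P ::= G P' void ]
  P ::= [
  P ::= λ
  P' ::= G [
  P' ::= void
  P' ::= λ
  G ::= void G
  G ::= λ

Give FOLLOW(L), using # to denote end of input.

{ #, ] }

L is the start symbol, so # ∈ FOLLOW(L).
In Q ::= L ] G: add FIRST(] G) = { ] }.
Union: FOLLOW(L) = { #, ] }.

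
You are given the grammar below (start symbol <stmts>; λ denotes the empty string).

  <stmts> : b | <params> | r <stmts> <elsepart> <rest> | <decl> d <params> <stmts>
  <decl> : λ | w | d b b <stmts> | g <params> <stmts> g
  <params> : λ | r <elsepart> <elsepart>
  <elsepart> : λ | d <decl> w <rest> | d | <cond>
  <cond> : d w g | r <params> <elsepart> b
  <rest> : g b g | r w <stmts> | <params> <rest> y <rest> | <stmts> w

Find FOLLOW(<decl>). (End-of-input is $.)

{ d, w }

In <stmts> : <decl> d <params> <stmts>: add FIRST(d <params> <stmts>) = { d }.
In <elsepart> : d <decl> w <rest>: add FIRST(w <rest>) = { w }.
Union: FOLLOW(<decl>) = { d, w }.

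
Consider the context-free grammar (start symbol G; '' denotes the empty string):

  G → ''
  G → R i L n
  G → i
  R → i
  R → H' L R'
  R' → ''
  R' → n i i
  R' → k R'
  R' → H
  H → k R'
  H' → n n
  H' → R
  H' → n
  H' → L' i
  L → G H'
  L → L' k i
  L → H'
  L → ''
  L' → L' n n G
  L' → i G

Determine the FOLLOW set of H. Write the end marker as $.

In R' → H: H is at the end, add FOLLOW(R') = { i, k, n }.
Union: FOLLOW(H) = { i, k, n }.

{ i, k, n }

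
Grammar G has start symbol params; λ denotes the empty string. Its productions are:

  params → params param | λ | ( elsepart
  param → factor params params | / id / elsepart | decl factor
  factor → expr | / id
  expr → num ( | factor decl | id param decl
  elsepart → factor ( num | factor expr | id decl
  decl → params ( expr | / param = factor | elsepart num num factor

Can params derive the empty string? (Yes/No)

Yes

params has an λ-production, so params ⇒ λ.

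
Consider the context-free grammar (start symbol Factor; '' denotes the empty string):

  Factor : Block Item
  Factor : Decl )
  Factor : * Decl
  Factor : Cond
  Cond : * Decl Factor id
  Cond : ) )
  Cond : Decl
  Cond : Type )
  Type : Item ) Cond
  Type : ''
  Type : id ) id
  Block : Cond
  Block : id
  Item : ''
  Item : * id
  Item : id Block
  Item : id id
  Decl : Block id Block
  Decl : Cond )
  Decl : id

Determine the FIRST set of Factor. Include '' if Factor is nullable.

{ ), *, id }

From Factor : Block Item: add FIRST(Block) = { ), *, id }.
From Factor : Decl ): add FIRST(Decl) = { ), *, id }.
Factor : * Decl contributes {*}.
From Factor : Cond: add FIRST(Cond) = { ), *, id }.
Union: FIRST(Factor) = { ), *, id }.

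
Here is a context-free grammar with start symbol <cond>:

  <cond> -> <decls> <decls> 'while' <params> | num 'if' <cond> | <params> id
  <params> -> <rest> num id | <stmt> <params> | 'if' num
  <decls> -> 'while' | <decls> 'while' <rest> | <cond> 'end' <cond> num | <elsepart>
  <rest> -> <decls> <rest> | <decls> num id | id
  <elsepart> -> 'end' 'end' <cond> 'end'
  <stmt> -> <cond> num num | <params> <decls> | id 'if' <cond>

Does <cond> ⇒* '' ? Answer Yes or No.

No

No nonterminal in this grammar is nullable.
No production of <cond> has an RHS whose symbols are all nullable, so <cond> is not nullable.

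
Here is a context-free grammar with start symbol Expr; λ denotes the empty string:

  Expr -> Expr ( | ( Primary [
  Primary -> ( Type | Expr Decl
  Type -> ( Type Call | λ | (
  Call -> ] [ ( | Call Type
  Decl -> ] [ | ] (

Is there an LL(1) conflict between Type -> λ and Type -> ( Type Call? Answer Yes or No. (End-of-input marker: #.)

FIRST(λ) = { λ } and FIRST(( Type Call) = { ( }.
The first alternative is nullable and FOLLOW(Type) = { (, [, ] } shares ( with FIRST of the second — conflict.

Yes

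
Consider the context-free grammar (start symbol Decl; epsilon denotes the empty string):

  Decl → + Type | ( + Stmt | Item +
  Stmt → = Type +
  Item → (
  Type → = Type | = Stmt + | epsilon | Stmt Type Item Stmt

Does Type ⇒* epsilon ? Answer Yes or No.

Type has an epsilon-production, so Type ⇒ epsilon.

Yes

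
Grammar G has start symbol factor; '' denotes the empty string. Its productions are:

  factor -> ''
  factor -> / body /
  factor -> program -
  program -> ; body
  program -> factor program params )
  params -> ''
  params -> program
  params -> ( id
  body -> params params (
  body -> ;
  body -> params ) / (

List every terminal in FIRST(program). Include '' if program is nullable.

program -> ; body contributes {;}.
From program -> factor program params ): factor nullable, take FIRST(factor) ∪ FIRST(program) = { /, ; }.
Union: FIRST(program) = { /, ; }.

{ /, ; }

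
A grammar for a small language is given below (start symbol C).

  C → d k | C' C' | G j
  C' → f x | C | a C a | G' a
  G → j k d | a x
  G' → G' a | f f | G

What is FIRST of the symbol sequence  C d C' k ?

{ a, d, f, j }

Add FIRST(C) = { a, d, f, j }; C is not nullable, stop.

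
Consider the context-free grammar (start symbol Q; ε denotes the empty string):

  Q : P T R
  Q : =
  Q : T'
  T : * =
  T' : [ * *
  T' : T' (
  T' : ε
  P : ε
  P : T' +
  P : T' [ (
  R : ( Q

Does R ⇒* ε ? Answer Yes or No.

No

Nullable nonterminals: P, Q, T'.
No production of R has an RHS whose symbols are all nullable, so R is not nullable.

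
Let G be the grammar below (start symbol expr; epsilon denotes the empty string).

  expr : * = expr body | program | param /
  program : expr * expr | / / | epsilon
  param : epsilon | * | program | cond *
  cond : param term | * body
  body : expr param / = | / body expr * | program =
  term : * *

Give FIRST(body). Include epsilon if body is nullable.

From body : expr param / =: expr, param nullable, take FIRST(expr) ∪ FIRST(param) ∪ {/} = { *, / }.
body : / body expr * contributes {/}.
From body : program =: program nullable, take FIRST(program) ∪ {=} = { *, /, = }.
Union: FIRST(body) = { *, /, = }.

{ *, /, = }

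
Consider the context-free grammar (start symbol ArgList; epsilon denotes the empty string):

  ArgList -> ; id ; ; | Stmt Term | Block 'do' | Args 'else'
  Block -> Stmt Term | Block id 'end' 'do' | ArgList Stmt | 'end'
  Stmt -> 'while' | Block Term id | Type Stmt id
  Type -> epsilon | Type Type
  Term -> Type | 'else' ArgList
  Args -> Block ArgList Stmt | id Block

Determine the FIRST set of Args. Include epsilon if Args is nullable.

{ 'end', 'while', ;, id }

From Args -> Block ArgList Stmt: add FIRST(Block) = { 'end', 'while', ;, id }.
Args -> id Block contributes {id}.
Union: FIRST(Args) = { 'end', 'while', ;, id }.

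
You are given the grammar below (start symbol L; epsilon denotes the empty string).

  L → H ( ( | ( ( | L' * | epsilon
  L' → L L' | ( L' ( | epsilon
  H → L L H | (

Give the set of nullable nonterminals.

Directly nullable (have an epsilon-production): L, L'.
No other nonterminal has a production whose RHS symbols are all nullable.

{ L, L' }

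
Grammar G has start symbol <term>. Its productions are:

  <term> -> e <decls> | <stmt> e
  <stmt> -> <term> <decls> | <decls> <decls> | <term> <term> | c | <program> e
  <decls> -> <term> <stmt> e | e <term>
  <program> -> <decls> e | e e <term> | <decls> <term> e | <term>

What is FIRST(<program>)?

{ c, e }

From <program> -> <decls> e: add FIRST(<decls>) = { c, e }.
<program> -> e e <term> contributes {e}.
From <program> -> <decls> <term> e: add FIRST(<decls>) = { c, e }.
From <program> -> <term>: add FIRST(<term>) = { c, e }.
Union: FIRST(<program>) = { c, e }.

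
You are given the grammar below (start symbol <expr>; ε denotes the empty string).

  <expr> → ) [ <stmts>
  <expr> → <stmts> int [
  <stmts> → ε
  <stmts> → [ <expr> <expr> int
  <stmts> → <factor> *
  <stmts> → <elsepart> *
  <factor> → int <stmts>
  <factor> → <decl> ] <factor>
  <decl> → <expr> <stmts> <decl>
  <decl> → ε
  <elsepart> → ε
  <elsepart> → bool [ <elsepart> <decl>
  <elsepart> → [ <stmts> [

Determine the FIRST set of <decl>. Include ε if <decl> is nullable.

From <decl> → <expr> <stmts> <decl>: add FIRST(<expr>) = { ), *, [, ], bool, int }.
<decl> → ε contributes ε.
Union: FIRST(<decl>) = { ), *, [, ], bool, int, ε }.

{ ), *, [, ], bool, int, ε }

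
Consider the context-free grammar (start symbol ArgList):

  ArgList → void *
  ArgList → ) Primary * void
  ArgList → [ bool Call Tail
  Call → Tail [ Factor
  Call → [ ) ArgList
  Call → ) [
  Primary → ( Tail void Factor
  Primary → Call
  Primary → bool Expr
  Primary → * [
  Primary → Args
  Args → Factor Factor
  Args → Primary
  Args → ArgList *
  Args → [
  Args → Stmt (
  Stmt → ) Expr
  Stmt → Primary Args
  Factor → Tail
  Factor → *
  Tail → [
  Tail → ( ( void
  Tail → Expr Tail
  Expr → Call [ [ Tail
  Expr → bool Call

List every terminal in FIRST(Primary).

{ (, ), *, [, bool, void }

Primary → ( Tail void Factor contributes {(}.
From Primary → Call: add FIRST(Call) = { (, ), [, bool }.
Primary → bool Expr contributes {bool}.
Primary → * [ contributes {*}.
From Primary → Args: add FIRST(Args) = { (, ), *, [, bool, void }.
Union: FIRST(Primary) = { (, ), *, [, bool, void }.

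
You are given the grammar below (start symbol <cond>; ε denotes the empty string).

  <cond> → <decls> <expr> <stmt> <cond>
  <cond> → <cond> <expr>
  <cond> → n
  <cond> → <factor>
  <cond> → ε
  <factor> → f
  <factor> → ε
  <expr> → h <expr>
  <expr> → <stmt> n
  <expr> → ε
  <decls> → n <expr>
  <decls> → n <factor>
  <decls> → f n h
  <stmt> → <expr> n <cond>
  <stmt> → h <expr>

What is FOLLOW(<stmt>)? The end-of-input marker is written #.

{ #, f, h, n }

In <cond> → <decls> <expr> <stmt> <cond>: add FIRST(<cond>)\{ε} = { f, h, n }.
  Since <cond> is nullable, also add FOLLOW(<cond>) = { #, f, h, n }.
In <expr> → <stmt> n: add FIRST(n) = { n }.
Union: FOLLOW(<stmt>) = { #, f, h, n }.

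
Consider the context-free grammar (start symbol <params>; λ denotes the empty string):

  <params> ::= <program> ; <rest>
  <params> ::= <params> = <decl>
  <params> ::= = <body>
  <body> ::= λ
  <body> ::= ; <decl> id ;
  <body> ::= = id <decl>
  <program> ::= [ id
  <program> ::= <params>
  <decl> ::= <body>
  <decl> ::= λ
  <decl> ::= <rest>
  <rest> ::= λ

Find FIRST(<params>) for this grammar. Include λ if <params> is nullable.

From <params> ::= <program> ; <rest>: add FIRST(<program>) = { =, [ }.
From <params> ::= <params> = <decl>: add FIRST(<params>) = { =, [ }.
<params> ::= = <body> contributes {=}.
Union: FIRST(<params>) = { =, [ }.

{ =, [ }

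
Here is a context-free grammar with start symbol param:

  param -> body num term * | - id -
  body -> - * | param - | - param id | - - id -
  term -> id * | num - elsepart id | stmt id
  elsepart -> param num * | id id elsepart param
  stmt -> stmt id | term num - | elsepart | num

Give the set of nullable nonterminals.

No nonterminal has an empty production or an RHS whose symbols are all nullable.

{ } (none)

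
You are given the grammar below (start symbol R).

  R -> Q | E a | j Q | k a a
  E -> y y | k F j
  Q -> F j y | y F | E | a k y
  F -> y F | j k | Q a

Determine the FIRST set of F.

{ a, j, k, y }

F -> y F contributes {y}.
F -> j k contributes {j}.
From F -> Q a: add FIRST(Q) = { a, j, k, y }.
Union: FIRST(F) = { a, j, k, y }.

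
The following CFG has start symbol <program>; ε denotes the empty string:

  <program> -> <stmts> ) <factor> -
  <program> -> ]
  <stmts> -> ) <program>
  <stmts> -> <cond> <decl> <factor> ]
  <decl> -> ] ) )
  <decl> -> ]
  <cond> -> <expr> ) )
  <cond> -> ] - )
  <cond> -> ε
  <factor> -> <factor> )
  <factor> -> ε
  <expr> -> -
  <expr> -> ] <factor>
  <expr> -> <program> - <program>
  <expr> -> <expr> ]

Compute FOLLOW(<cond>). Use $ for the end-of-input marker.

{ ] }

In <stmts> -> <cond> <decl> <factor> ]: add FIRST(<decl> <factor> ]) = { ] }.
Union: FOLLOW(<cond>) = { ] }.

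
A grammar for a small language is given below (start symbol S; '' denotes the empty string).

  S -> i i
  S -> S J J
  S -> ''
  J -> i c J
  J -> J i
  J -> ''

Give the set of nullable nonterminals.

{ J, S }

Directly nullable (have an ''-production): S, J.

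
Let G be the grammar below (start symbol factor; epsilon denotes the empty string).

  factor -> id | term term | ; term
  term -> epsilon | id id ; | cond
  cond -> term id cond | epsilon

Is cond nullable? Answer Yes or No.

Yes

cond has an epsilon-production, so cond ⇒ epsilon.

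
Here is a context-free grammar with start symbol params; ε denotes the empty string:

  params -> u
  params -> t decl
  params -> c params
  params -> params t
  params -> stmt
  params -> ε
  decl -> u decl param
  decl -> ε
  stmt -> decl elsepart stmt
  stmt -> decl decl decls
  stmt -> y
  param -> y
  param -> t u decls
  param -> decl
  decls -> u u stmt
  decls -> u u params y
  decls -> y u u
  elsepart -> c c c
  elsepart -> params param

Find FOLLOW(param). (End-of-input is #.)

In decl -> u decl param: param is at the end, add FOLLOW(decl) = { #, c, t, u, y }.
In elsepart -> params param: param is at the end, add FOLLOW(elsepart) = { c, t, u, y }.
Union: FOLLOW(param) = { #, c, t, u, y }.

{ #, c, t, u, y }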